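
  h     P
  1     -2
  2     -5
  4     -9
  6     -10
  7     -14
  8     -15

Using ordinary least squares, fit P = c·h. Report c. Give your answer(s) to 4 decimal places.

c = -1.9176

Normal-equation sums: Σh·h = 170.
Moment sums: Σh·P = -326.
So AᵀA·[c]ᵀ = AᵀP: [[170]]·[c]ᵀ = [-326]ᵀ.
c = (-326)/170 = -1.91765.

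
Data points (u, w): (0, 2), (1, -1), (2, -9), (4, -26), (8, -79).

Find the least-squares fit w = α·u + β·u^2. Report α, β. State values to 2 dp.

Entries of XᵀX: Σu·u = 85, Σu·u^2 = 585, Σu^2·u^2 = 4369.
For Xᵀw: Σu·w = -755, Σu^2·w = -5509.
det = 85·4369 − 585² = 29140.
α = ((-755)·4369 − 585·(-5509))/29140 = -7583/2914; β = (85·(-5509) − 585·(-755))/29140 = -2659/2914.

α = -2.60, β = -0.91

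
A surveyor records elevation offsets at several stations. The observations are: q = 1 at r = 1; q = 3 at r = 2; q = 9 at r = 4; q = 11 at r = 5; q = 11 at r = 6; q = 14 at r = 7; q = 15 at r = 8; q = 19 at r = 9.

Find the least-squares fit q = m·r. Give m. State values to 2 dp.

m = 2.00

From the data, Σr·r = 276.
Right-hand side: Σr·q = 553.
XᵀX·[m]ᵀ = Xᵀq becomes [[276]]·[m]ᵀ = [553]ᵀ.
m = 553/276 = 2.00362.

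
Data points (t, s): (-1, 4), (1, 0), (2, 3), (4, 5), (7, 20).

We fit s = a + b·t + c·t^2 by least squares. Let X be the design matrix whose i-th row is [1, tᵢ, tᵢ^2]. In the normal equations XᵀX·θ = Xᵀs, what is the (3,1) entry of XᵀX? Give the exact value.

71

Row 3 ↔ basis t^2, column 1 ↔ basis 1, so (XᵀX)_{3,1} = Σᵢ t^2 = (1)·(1) + (1)·(1) + (4)·(1) + (16)·(1) + (49)·(1) = 71.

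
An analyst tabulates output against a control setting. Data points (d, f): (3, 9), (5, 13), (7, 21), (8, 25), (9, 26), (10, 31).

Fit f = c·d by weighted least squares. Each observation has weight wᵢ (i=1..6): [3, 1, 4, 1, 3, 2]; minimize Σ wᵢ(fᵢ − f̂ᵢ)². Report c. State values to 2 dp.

c = 2.99

Entries of AᵀWA: Σwᵢ·d·d = 755.
And Σwᵢ·d·f = 2256.
c = 2256/755 = 2.98808.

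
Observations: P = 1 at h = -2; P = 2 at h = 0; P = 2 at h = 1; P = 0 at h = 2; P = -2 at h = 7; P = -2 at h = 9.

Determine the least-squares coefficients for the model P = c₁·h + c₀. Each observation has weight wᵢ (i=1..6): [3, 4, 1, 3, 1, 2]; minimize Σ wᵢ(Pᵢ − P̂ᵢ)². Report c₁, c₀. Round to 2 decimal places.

c₁ = -0.36, c₀ = 1.16

The normal equations are: 236·c₁ + 26·c₀ = -54;  26·c₁ + 14·c₀ = 7.
Eliminating c₀: 14·(row 1) − 26·(row 2) gives 2628·c₁ = 14·(-54) − 26·7 = -938, so c₁ = -469/1314.
Then c₀ = (7 − 26·(-469/1314))/14 = 764/657.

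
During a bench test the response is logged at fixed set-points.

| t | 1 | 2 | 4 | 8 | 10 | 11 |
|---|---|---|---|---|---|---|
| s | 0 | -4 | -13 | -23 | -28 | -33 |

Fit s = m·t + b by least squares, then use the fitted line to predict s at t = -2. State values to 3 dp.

ŝ = 8.144

The normal equations are: 306·m + 36·b = -887;  36·m + 6·b = -101.
(Σt·t = 306, Σt = 36, Σ1 = 6, Σt·s = -887, Σs = -101.)
det = 306·6 − 36² = 540.
m = ((-887)·6 − 36·(-101))/540 = -281/90; b = (306·(-101) − 36·(-887))/540 = 19/10.
At t = -2: ŝ = (-281/90)·(-2) + (19/10)·(1) = 733/90.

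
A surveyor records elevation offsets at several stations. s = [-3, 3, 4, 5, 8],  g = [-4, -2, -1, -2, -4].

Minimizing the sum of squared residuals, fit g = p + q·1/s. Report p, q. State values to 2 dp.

p = -3.02, q = 3.69

Entries of XᵀX: Σ1 = 5, Σ1/s = 23/40, Σ1/s·1/s = 4901/14400.
Right-hand side: Σg = -13, Σ1/s·g = -29/60.
Normal equations: [[5, 23/40]; [23/40, 4901/14400]]·[p, q]ᵀ = [-13, -29/60]ᵀ.
Eliminating q: (4901/14400)·(row 1) − (23/40)·(row 2) gives (617/450)·p = (4901/14400)·(-13) − (23/40)·(-29/60) = -59711/14400, so p = -59711/19744.
Then q = ((-29/60) − (23/40)·(-59711/19744))/(4901/14400) = 9105/2468.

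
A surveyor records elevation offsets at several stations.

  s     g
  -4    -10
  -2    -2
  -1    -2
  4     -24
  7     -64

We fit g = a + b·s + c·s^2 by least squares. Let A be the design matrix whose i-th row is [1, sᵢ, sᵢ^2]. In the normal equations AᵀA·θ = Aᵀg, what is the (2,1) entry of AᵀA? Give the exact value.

4

Row 2 ↔ basis s, column 1 ↔ basis 1, so (AᵀA)_{2,1} = Σᵢ s = (-4)·(1) + (-2)·(1) + (-1)·(1) + (4)·(1) + (7)·(1) = 4.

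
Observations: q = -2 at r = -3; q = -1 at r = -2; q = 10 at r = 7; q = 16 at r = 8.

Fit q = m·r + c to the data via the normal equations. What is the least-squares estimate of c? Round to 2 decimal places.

c = 2.07

Sums needed: Σr·r = 126, Σr = 10, Σ1 = 4.
And Σr·q = 206, Σq = 23.
Normal equations: [[126, 10]; [10, 4]]·[m, c]ᵀ = [206, 23]ᵀ.
Δ = 126·4 − 10² = 404.
m = (206·4 − 10·23)/404 = 297/202; c = (126·23 − 10·206)/404 = 419/202.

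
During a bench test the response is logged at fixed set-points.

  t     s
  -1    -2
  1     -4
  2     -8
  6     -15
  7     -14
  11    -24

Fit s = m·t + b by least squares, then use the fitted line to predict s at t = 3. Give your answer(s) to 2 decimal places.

ŝ = -8.76

XᵀX·[m, b]ᵀ = Xᵀs reads: 212·m + 26·b = -470;  26·m + 6·b = -67.
(Σt·t = 212, Σt = 26, Σ1 = 6, Σt·s = -470, Σs = -67.)
Eliminating b: 6·(row 1) − 26·(row 2) gives 596·m = 6·(-470) − 26·(-67) = -1078, so m = -539/298.
Then b = ((-67) − 26·(-539/298))/6 = -496/149.
At t = 3: ŝ = (-539/298)·(3) + (-496/149)·(1) = -2609/298.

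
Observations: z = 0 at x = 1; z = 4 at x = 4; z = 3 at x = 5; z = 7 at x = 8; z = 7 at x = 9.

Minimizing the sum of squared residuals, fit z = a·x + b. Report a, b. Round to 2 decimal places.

MᵀM·[a, b]ᵀ = Mᵀz reads: 187·a + 27·b = 150;  27·a + 5·b = 21.
(Σx·x = 187, Σx = 27, Σ1 = 5, Σx·z = 150, Σz = 21.)
det = 187·5 − 27² = 206.
a = (150·5 − 27·21)/206 = 183/206; b = (187·21 − 27·150)/206 = -123/206.

a = 0.89, b = -0.60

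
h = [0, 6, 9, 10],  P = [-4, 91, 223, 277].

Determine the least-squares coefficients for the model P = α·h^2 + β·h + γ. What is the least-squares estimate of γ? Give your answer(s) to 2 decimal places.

γ = -4.05

With design matrix M, MᵀM = [[17857, 1945, 217]; [1945, 217, 25]; [217, 25, 4]] and MᵀP = [49039, 5323, 587]ᵀ.
Inverting the 3×3 Gram matrix, [α, β, γ]ᵀ = [23537/7674, -19139/7674, -5184/1279]ᵀ.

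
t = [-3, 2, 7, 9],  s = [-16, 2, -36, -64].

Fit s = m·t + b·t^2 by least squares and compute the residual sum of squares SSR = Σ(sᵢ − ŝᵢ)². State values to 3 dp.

MᵀM·[m, b]ᵀ = Mᵀs reads: 143·m + 1053·b = -776;  1053·m + 9059·b = -7084.
Eliminating b: 9059·(row 1) − 1053·(row 2) gives 186628·m = 9059·(-776) − 1053·(-7084) = 429668, so m = 107417/46657.
Then b = ((-7084) − 1053·(107417/46657))/9059 = -3767/3589.
Residuals: 16478/46657, 74364/46657, -31992/46657, 13850/46657; SSR = 150392/46657.

SSR = 3.223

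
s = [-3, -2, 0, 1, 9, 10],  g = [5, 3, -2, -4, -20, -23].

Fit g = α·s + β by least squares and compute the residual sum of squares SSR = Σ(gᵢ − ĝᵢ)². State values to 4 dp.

SSR = 0.8889

The normal equations are: 195·α + 15·β = -435;  15·α + 6·β = -41.
Determinant 195·6 − 15² = 945.
α = ((-435)·6 − 15·(-41))/945 = -19/9; β = (195·(-41) − 15·(-435))/945 = -14/9.
Residuals: 2/9, 1/3, -4/9, -1/3, 5/9, -1/3; SSR = 8/9.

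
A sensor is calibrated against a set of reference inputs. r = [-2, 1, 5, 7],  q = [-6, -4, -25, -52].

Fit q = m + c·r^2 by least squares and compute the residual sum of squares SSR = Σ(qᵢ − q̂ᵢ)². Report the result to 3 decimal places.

SSR = 6.000

From the data, Σ1 = 4, Σr^2 = 79, Σr^2·r^2 = 3043.
For Mᵀq: Σq = -87, Σr^2·q = -3201.
det = 4·3043 − 79² = 5931.
m = ((-87)·3043 − 79·(-3201))/5931 = -2; c = (4·(-3201) − 79·(-87))/5931 = -1.
Residuals: 0, -1, 2, -1; SSR = 6.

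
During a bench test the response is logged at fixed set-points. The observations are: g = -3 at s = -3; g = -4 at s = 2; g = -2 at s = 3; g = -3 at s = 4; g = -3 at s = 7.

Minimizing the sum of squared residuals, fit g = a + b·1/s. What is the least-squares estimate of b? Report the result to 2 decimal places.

Forming AᵀA = [[5, 25/28]; [25/28, 3917/7056]] and Aᵀg = [-15, -239/84]ᵀ gives AᵀA·[a, b]ᵀ = Aᵀg.
Eliminating b: (3917/7056)·(row 1) − (25/28)·(row 2) gives (1745/882)·a = (3917/7056)·(-15) − (25/28)·(-239/84) = -6805/1176, so a = -4083/1396.
Then b = ((-239/84) − (25/28)·(-4083/1396))/(3917/7056) = -147/349.

b = -0.42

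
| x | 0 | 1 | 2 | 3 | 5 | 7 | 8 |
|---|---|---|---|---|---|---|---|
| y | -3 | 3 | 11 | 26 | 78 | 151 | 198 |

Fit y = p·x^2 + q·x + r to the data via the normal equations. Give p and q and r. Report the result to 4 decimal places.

p = 3.0407, q = 0.6842, r = -2.2817

AᵀA·[p, q, r]ᵀ = Aᵀy reads: 7220·p + 1016·q + 152·r = 22302;  1016·p + 152·q + 26·r = 3134;  152·p + 26·q + 7·r = 464.
(Σx^2·x^2 = 7220, Σx^2·x = 1016, Σx^2 = 152, Σx·x = 152, Σx = 26, Σ1 = 7, Σx^2·y = 22302, Σx·y = 3134, Σy = 464.)
Solving the 3×3 system (Gaussian elimination) gives p = 35813/11778, q = 8059/11778, r = -4479/1963.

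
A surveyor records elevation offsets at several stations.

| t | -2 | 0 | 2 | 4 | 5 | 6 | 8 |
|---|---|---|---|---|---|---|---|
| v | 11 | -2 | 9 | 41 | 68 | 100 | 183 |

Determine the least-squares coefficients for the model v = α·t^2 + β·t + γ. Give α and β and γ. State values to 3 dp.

Normal-equation sums: Σt^2·t^2 = 6305, Σt^2·t = 917, Σt^2 = 149, Σt·t = 149, Σt = 23, Σ1 = 7.
Moment sums: Σt^2·v = 17748, Σt·v = 2564, Σv = 410.
Inverting the 3×3 Gram matrix, [α, β, γ]ᵀ = [248971/82929, -6815/7539, -65314/27643]ᵀ.

α = 3.002, β = -0.904, γ = -2.363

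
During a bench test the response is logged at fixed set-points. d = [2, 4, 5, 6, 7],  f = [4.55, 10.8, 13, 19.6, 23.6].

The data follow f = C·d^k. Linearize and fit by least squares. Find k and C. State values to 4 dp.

k = 1.3042, C = 1.7899

Let Y = ln f. Fitting Y = k·ln d + ln C by least squares:
AᵀA = [[11.9895, 7.4265]; [7.4265, 5]], rhs = [19.9600, 12.5964]ᵀ  (here Σln d = 7.4265, Σ(ln d)² = 11.9895, Σln f = 12.5964, Σln d·ln f = 19.9600).
Δ = 11.9895·5 − (7.4265)² = 4.7940; k = (19.9600·5 − 7.4265·12.5964)/4.7940 = 1.30420, ln C = (11.9895·12.5964 − 7.4265·19.9600)/4.7940 = 0.58214, so C = exp(0.58214) = 1.78986.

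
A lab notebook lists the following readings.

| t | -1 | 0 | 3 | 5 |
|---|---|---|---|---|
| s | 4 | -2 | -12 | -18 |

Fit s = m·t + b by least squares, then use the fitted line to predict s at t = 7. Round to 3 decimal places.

ŝ = -25.692

Entries of XᵀX: Σt·t = 35, Σt = 7, Σ1 = 4.
And Σt·s = -130, Σs = -28.
So XᵀX·[m, b]ᵀ = Xᵀs: [[35, 7]; [7, 4]]·[m, b]ᵀ = [-130, -28]ᵀ.
det = 35·4 − 7² = 91.
m = ((-130)·4 − 7·(-28))/91 = -324/91; b = (35·(-28) − 7·(-130))/91 = -10/13.
At t = 7: ŝ = (-324/91)·(7) + (-10/13)·(1) = -334/13.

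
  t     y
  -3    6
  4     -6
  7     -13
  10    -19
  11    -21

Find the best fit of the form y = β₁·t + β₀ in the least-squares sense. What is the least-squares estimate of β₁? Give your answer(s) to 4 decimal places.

Entries of XᵀX: Σt·t = 295, Σt = 29, Σ1 = 5.
And Σt·y = -554, Σy = -53.
det = 295·5 − 29² = 634.
β₁ = ((-554)·5 − 29·(-53))/634 = -1233/634; β₀ = (295·(-53) − 29·(-554))/634 = 431/634.

β₁ = -1.9448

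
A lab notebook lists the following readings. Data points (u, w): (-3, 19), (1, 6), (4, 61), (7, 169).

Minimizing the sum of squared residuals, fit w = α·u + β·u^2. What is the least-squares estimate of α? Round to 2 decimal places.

Normal-equation sums: Σu·u = 75, Σu·u^2 = 381, Σu^2·u^2 = 2739.
For Aᵀw: Σu·w = 1376, Σu^2·w = 9434.
AᵀA·[α, β]ᵀ = Aᵀw becomes [[75, 381]; [381, 2739]]·[α, β]ᵀ = [1376, 9434]ᵀ.
Determinant 75·2739 − 381² = 60264.
α = (1376·2739 − 381·9434)/60264 = 9695/3348; β = (75·9434 − 381·1376)/60264 = 10183/3348.

α = 2.90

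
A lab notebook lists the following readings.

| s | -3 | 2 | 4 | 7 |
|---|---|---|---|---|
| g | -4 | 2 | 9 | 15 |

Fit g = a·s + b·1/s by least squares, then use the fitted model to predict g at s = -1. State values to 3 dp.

ĝ = 3.250

The normal system MᵀM·[a, b]ᵀ = Mᵀg is [[78, 4]; [4, 3133/7056]]·[a, b]ᵀ = [157, 565/84]ᵀ.
Determinant 78·(3133/7056) − 4² = 21913/1176.
a = (157·(3133/7056) − 4·(565/84))/(21913/1176) = 302041/131478; b = (78·(565/84) − 4·157)/(21913/1176) = -121548/21913.
At s = -1: ĝ = (302041/131478)·(-1) + (-121548/21913)·(-1) = 427247/131478.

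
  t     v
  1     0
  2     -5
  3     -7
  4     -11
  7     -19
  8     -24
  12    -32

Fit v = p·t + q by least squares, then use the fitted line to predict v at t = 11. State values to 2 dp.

AᵀA·[p, q]ᵀ = Aᵀv reads: 287·p + 37·q = -784;  37·p + 7·q = -98.
(Σt·t = 287, Σt = 37, Σ1 = 7, Σt·v = -784, Σv = -98.)
Determinant 287·7 − 37² = 640.
p = ((-784)·7 − 37·(-98))/640 = -931/320; q = (287·(-98) − 37·(-784))/640 = 441/320.
At t = 11: v̂ = (-931/320)·(11) + (441/320)·(1) = -245/8.

v̂ = -30.63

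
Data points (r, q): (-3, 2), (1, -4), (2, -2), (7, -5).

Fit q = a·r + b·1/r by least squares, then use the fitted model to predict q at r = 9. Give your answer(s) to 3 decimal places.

q̂ = -5.665

Setting ∂/∂a … = 0 gives: 63·a + 4·b = -49;  4·a + (2437/1764)·b = -134/21.
Determinant 63·(2437/1764) − 4² = 1989/28.
a = ((-49)·(2437/1764) − 4·(-134/21))/(1989/28) = -10627/17901; b = (63·(-134/21) − 4·(-49))/(1989/28) = -5768/1989.
At r = 9: q̂ = (-10627/17901)·(9) + (-5768/1989)·(1/9) = -101411/17901.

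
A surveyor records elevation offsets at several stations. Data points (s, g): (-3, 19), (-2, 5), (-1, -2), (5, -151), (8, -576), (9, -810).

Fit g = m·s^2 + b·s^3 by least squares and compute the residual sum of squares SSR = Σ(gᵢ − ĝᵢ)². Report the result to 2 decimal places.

SSR = 6.91

From the data, Σs^2·s^2 = 11380, Σs^2·s^3 = 94666, Σs^3·s^3 = 810004.
For Mᵀg: Σs^2·g = -106060, Σs^3·g = -904828.
So MᵀM·[m, b]ᵀ = Mᵀg: [[11380, 94666]; [94666, 810004]]·[m, b]ᵀ = [-106060, -904828]ᵀ.
Determinant 11380·810004 − 94666² = 256193964.
m = ((-106060)·810004 − 94666·(-904828))/256193964 = -539694/547423; b = (11380·(-904828) − 94666·(-106060))/256193964 = -7129630/7116499.
Residuals: 5857669/7116499, 6609543/7116499, -14346606/7116499, -347263/309413, 292544/7116499, 1433862/7116499; SSR = 49147473/7116499.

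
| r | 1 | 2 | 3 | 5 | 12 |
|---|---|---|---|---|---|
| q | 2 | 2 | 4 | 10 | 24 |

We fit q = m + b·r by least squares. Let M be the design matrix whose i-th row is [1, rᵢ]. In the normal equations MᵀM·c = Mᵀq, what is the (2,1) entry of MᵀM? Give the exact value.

23

Row 2 ↔ basis r, column 1 ↔ basis 1, so (MᵀM)_{2,1} = Σᵢ r = (1)·(1) + (2)·(1) + (3)·(1) + (5)·(1) + (12)·(1) = 23.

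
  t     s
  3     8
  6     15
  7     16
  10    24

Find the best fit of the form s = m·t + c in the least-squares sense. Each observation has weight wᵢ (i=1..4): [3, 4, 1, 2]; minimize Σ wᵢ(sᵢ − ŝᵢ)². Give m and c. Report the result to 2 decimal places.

m = 2.27, c = 1.20

Forming XᵀWX = [[420, 60]; [60, 10]] and XᵀWs = [1024, 148]ᵀ gives XᵀWX·[m, c]ᵀ = XᵀWs.
det = 420·10 − 60² = 600.
m = (1024·10 − 60·148)/600 = 34/15; c = (420·148 − 60·1024)/600 = 6/5.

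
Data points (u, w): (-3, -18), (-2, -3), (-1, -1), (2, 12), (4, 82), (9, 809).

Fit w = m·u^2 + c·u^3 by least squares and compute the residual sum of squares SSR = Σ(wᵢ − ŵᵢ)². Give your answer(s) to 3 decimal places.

Normal-equation sums: Σu^2·u^2 = 6931, Σu^2·u^3 = 59829, Σu^3·u^3 = 536395.
And Σu^2·w = 66714, Σu^3·w = 595616.
Normal equations: [[6931, 59829]; [59829, 536395]]·[m, c]ᵀ = [66714, 595616]ᵀ.
Determinant 6931·536395 − 59829² = 138244504.
m = (66714·536395 − 59829·595616)/138244504 = 74973183/69122252; c = (6931·595616 − 59829·66714)/138244504 = 68391295/69122252.
Residuals: -36197109/34561126, 9967718/17280563, -18926035/17280563, -4389017/17280563, 22852714/17280563, -5090005/34561126; SSR = 154288367/34561126.

SSR = 4.464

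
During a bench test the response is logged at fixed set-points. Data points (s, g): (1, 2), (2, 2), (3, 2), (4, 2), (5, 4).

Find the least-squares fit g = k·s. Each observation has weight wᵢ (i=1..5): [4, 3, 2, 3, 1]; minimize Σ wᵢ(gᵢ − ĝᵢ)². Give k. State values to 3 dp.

From the data, Σwᵢ·s·s = 107.
Moment sums: Σwᵢ·s·g = 76.
MᵀWM·[k]ᵀ = MᵀWg becomes [[107]]·[k]ᵀ = [76]ᵀ.
k = 76/107 = 0.71028.

k = 0.710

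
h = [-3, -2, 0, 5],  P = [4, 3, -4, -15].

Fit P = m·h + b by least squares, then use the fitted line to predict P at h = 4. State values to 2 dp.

P̂ = -12.79

With design matrix A, AᵀA = [[38, 0]; [0, 4]] and AᵀP = [-93, -12]ᵀ.
Δ = 38·4 − 0² = 152.
m = ((-93)·4 − 0·(-12))/152 = -93/38; b = (38·(-12) − 0·(-93))/152 = -3.
At h = 4: P̂ = (-93/38)·(4) + (-3)·(1) = -243/19.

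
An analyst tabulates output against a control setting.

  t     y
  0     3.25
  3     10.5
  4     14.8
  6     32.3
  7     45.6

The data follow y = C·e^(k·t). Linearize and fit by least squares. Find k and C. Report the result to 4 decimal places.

Taking logs, ln y = k·t + ln C, so regress ln y on t.
Σt = 20.0000, Σ(t)² = 110.0000, Σln y = 13.5196, Σt·ln y = 65.4224.
Equations: 110.0000·k + 20.0000·ln C = 65.4224;  20.0000·k + 5·ln C = 13.5196.
Δ = 110.0000·5 − (20.0000)² = 150.0000; k = (65.4224·5 − 20.0000·13.5196)/150.0000 = 0.37813, ln C = (110.0000·13.5196 − 20.0000·65.4224)/150.0000 = 1.19141, so C = exp(1.19141) = 3.29172.

k = 0.3781, C = 3.2917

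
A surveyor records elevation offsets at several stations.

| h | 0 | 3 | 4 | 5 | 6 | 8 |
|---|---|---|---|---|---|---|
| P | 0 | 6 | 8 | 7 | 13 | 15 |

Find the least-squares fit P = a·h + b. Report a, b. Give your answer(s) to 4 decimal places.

From the data, Σh·h = 150, Σh = 26, Σ1 = 6.
Right-hand side: Σh·P = 283, ΣP = 49.
So XᵀX·[a, b]ᵀ = XᵀP: [[150, 26]; [26, 6]]·[a, b]ᵀ = [283, 49]ᵀ.
det = 150·6 − 26² = 224.
a = (283·6 − 26·49)/224 = 53/28; b = (150·49 − 26·283)/224 = -1/28.

a = 1.8929, b = -0.0357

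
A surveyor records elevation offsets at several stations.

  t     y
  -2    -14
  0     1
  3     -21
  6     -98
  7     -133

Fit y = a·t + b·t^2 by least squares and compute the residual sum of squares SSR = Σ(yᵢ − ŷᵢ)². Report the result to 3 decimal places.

SSR = 3.992

With design matrix M, MᵀM = [[98, 578]; [578, 3794]] and Mᵀy = [-1554, -10290]ᵀ.
Eliminating b: 3794·(row 1) − 578·(row 2) gives 37728·a = 3794·(-1554) − 578·(-10290) = 51744, so a = 539/393.
Then b = ((-10290) − 578·(539/393))/3794 = -1148/393.
Residuals: 56/131, 1, 154/131, -140/131, 70/131; SSR = 523/131.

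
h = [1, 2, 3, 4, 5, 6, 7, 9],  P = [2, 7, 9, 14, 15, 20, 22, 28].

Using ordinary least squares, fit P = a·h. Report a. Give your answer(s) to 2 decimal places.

From the data, Σh·h = 221.
For MᵀP: Σh·P = 700.
a = 700/221 = 3.16742.

a = 3.17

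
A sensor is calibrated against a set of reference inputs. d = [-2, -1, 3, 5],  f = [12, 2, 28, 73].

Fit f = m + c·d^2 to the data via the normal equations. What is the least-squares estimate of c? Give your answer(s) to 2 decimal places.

The normal system AᵀA·[m, c]ᵀ = Aᵀf is [[4, 39]; [39, 723]]·[m, c]ᵀ = [115, 2127]ᵀ.
Determinant 4·723 − 39² = 1371.
m = (115·723 − 39·2127)/1371 = 64/457; c = (4·2127 − 39·115)/1371 = 1341/457.

c = 2.93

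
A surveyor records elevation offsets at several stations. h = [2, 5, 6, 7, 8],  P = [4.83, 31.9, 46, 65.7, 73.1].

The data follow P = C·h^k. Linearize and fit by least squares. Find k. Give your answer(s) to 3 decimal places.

With ln Pᵢ as the transformed response and ln hᵢ as the regressor:
Σln h = 8.1197, Σ(ln h)² = 14.3918, Σln P = 17.3430, Σln h·ln P = 30.5929.
Equations: 14.3918·k + 8.1197·ln C = 30.5929;  8.1197·k + 5·ln C = 17.3430.
Slope k = (n·Σln h·ln P − Σln h·Σln P)/(n·Σ(ln h)² − (Σln h)²) = (5·30.5929 − 8.1197·17.3430)/6.0295 = 2.01417; ln C = (Σln P − k·Σln h)/n = 0.19772.

k = 2.014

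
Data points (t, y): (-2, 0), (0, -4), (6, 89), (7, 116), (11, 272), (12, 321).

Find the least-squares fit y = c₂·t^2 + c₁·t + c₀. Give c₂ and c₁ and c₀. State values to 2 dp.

Entries of MᵀM: Σt^2·t^2 = 39090, Σt^2·t = 3610, Σt^2 = 354, Σt·t = 354, Σt = 34, Σ1 = 6.
For Mᵀy: Σt^2·y = 88024, Σt·y = 8190, Σy = 794.
So MᵀM·[c₂, c₁, c₀]ᵀ = Mᵀy: [[39090, 3610, 354]; [3610, 354, 34]; [354, 34, 6]]·[c₂, c₁, c₀]ᵀ = [88024, 8190, 794]ᵀ.
Row-reducing yields c₂ = 271333/136536, c₁ = 141923/45512, c₀ = -176537/68268.

c₂ = 1.99, c₁ = 3.12, c₀ = -2.59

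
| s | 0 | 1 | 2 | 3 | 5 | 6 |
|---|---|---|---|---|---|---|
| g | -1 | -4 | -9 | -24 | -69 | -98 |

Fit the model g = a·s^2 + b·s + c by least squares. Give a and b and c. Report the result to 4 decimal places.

a = -2.8929, b = 1.1071, c = -1.1429

AᵀA·[a, b, c]ᵀ = Aᵀg reads: 2019·a + 377·b + 75·c = -5509;  377·a + 75·b + 17·c = -1027;  75·a + 17·b + 6·c = -205.
(Σs^2·s^2 = 2019, Σs^2·s = 377, Σs^2 = 75, Σs·s = 75, Σs = 17, Σ1 = 6, Σs^2·g = -5509, Σs·g = -1027, Σg = -205.)
Inverting the 3×3 Gram matrix, [a, b, c]ᵀ = [-81/28, 31/28, -8/7]ᵀ.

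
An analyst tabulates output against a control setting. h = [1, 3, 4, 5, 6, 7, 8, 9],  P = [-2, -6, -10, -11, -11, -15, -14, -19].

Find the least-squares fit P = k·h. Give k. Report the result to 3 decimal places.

Normal-equation sums: Σh·h = 281.
And Σh·P = -569.
Normal equations: [[281]]·[k]ᵀ = [-569]ᵀ.
Hence k = -569 / 281 ≈ -2.02491.

k = -2.025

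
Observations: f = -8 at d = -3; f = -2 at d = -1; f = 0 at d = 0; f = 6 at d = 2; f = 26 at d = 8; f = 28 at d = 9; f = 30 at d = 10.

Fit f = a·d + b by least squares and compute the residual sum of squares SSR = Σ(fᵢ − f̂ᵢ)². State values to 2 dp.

SSR = 3.37

Normal-equation sums: Σd·d = 259, Σd = 25, Σ1 = 7.
For Mᵀf: Σd·f = 798, Σf = 80.
So MᵀM·[a, b]ᵀ = Mᵀf: [[259, 25]; [25, 7]]·[a, b]ᵀ = [798, 80]ᵀ.
Determinant 259·7 − 25² = 1188.
a = (798·7 − 25·80)/1188 = 163/54; b = (259·80 − 25·798)/1188 = 35/54.
Residuals: 11/27, 10/27, -35/54, -37/54, 65/54, 5/27, -5/6; SSR = 91/27.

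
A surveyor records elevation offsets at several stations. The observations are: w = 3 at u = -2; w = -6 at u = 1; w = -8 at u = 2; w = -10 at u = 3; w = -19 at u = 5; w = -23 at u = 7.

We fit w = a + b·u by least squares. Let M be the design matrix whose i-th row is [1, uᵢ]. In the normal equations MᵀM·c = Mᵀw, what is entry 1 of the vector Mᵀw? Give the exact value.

-63

Entry 1 ↔ basis 1, so (Mᵀw)_{1} = Σᵢ wᵢ = (1)·(3) + (1)·(-6) + (1)·(-8) + (1)·(-10) + (1)·(-19) + (1)·(-23) = -63.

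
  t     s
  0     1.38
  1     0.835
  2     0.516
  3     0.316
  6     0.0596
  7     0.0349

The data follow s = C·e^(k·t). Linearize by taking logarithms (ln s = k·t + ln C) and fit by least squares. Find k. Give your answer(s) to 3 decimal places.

Taking logs, ln s = k·t + ln C, so regress ln s on t.
Σt = 19.0000, Σ(t)² = 99.0000, Σln s = -7.8473, Σt·ln s = -45.3671.
Equations: 99.0000·k + 19.0000·ln C = -45.3671;  19.0000·k + 6·ln C = -7.8473.
Slope k = (n·Σt·ln s − Σt·Σln s)/(n·Σ(t)² − (Σt)²) = (6·-45.3671 − 19.0000·-7.8473)/233.0000 = -0.52835; ln C = (Σln s − k·Σt)/n = 0.36522.

k = -0.528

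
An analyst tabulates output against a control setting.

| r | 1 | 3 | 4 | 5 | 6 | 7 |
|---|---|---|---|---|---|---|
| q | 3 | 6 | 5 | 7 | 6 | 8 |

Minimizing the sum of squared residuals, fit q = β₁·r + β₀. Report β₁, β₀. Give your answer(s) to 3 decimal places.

β₁ = 0.700, β₀ = 2.800

Compute the Gram sums: Σr·r = 136, Σr = 26, Σ1 = 6.
For Aᵀq: Σr·q = 168, Σq = 35.
Eliminating β₀: 6·(row 1) − 26·(row 2) gives 140·β₁ = 6·168 − 26·35 = 98, so β₁ = 7/10.
Then β₀ = (35 − 26·(7/10))/6 = 14/5.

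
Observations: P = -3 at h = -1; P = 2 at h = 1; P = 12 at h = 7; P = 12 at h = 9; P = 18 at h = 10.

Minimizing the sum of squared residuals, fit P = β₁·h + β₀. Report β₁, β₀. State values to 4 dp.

β₁ = 1.6921, β₀ = -0.5992

From the data, Σh·h = 232, Σh = 26, Σ1 = 5.
For XᵀP: Σh·P = 377, ΣP = 41.
So XᵀX·[β₁, β₀]ᵀ = XᵀP: [[232, 26]; [26, 5]]·[β₁, β₀]ᵀ = [377, 41]ᵀ.
Δ = 232·5 − 26² = 484.
β₁ = (377·5 − 26·41)/484 = 819/484; β₀ = (232·41 − 26·377)/484 = -145/242.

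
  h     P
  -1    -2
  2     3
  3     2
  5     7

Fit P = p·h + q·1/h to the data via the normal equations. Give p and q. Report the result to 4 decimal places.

XᵀX·[p, q]ᵀ = XᵀP reads: 39·p + 4·q = 49;  4·p + (1261/900)·q = 167/30.
Determinant 39·(1261/900) − 4² = 11593/300.
p = (49·(1261/900) − 4·(167/30))/(11593/300) = 41749/34779; q = (39·(167/30) − 4·49)/(11593/300) = 6330/11593.

p = 1.2004, q = 0.5460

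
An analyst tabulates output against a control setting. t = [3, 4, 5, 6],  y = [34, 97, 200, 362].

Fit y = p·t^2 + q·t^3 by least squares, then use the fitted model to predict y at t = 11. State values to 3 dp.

ŷ = 2452.412

Normal-equation sums: Σt^2·t^2 = 2258, Σt^2·t^3 = 12168, Σt^3·t^3 = 67106.
For Xᵀy: Σt^2·y = 19890, Σt^3·y = 110318.
XᵀX·[p, q]ᵀ = Xᵀy becomes [[2258, 12168]; [12168, 67106]]·[p, q]ᵀ = [19890, 110318]ᵀ.
Δ = 2258·67106 − 12168² = 3465124.
p = (19890·67106 − 12168·110318)/3465124 = -146367/66637; q = (2258·110318 − 12168·19890)/3465124 = 136087/66637.
At t = 11: ŷ = (-146367/66637)·(121) + (136087/66637)·(1331) = 163421390/66637.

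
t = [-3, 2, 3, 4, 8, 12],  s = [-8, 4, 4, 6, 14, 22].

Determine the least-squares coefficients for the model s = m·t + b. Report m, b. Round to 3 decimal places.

m = 1.965, b = -1.515

The normal system MᵀM·[m, b]ᵀ = Mᵀs is [[246, 26]; [26, 6]]·[m, b]ᵀ = [444, 42]ᵀ.
Eliminating b: 6·(row 1) − 26·(row 2) gives 800·m = 6·444 − 26·42 = 1572, so m = 393/200.
Then b = (42 − 26·(393/200))/6 = -303/200.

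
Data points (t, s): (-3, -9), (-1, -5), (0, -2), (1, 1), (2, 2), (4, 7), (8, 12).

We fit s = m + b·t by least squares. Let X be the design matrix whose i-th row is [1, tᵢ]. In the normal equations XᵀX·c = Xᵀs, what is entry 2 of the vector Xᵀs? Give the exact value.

Entry 2 ↔ basis t, so (Xᵀs)_{2} = Σᵢ (t)·sᵢ = (-3)·(-9) + (-1)·(-5) + (0)·(-2) + (1)·(1) + (2)·(2) + (4)·(7) + (8)·(12) = 161.

161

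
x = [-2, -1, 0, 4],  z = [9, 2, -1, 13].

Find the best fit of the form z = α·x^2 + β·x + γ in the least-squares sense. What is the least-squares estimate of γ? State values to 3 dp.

γ = -1.233

Forming MᵀM = [[273, 55, 21]; [55, 21, 1]; [21, 1, 4]] and Mᵀz = [246, 32, 23]ᵀ gives MᵀM·[α, β, γ]ᵀ = Mᵀz.
Row-reducing yields α = 1293/902, β = -1959/902, γ = -556/451.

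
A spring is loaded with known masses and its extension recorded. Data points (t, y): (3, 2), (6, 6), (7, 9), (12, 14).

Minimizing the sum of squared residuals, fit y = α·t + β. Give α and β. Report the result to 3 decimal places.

α = 1.333, β = -1.583

Entries of MᵀM: Σt·t = 238, Σt = 28, Σ1 = 4.
And Σt·y = 273, Σy = 31.
Eliminating β: 4·(row 1) − 28·(row 2) gives 168·α = 4·273 − 28·31 = 224, so α = 4/3.
Then β = (31 − 28·(4/3))/4 = -19/12.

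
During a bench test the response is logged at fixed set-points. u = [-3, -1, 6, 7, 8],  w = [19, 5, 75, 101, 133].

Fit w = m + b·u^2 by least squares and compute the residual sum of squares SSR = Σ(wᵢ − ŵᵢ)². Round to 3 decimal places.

SSR = 3.707

The normal equations are: 5·m + 159·b = 333;  159·m + 7875·b = 16337.
(Σ1 = 5, Σu^2 = 159, Σu^2·u^2 = 7875, Σw = 333, Σu^2·w = 16337.)
Eliminating b: 7875·(row 1) − 159·(row 2) gives 14094·m = 7875·333 − 159·16337 = 24792, so m = 4132/2349.
Then b = (16337 − 159·(4132/2349))/7875 = 14369/7047.
Residuals: -2608/2349, 8470/7047, -385/2349, -4730/7047, 5239/7047; SSR = 26126/7047.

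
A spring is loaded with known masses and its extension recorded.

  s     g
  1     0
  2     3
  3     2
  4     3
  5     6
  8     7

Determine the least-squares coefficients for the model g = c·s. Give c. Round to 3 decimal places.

c = 0.924

Normal-equation sums: Σs·s = 119.
For Mᵀg: Σs·g = 110.
Hence c = 110 / 119 ≈ 0.92437.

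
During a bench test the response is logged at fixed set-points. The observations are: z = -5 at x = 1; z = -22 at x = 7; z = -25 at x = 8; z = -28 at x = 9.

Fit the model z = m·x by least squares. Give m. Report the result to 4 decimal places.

Entries of MᵀM: Σx·x = 195.
For Mᵀz: Σx·z = -611.
Hence m = -611 / 195 ≈ -3.13333.

m = -3.1333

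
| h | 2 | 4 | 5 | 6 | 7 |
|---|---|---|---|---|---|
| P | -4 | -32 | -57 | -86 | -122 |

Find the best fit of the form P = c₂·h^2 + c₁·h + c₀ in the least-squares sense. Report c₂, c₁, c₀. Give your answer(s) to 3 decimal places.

c₂ = -3.086, c₁ = 4.133, c₀ = 0.200

Normal-equation sums: Σh^2·h^2 = 4594, Σh^2·h = 756, Σh^2 = 130, Σh·h = 130, Σh = 24, Σ1 = 5.
Moment sums: Σh^2·P = -11027, Σh·P = -1791, ΣP = -301.
AᵀA·[c₂, c₁, c₀]ᵀ = AᵀP becomes [[4594, 756, 130]; [756, 130, 24]; [130, 24, 5]]·[c₂, c₁, c₀]ᵀ = [-11027, -1791, -301]ᵀ.
Inverting the 3×3 Gram matrix, [c₂, c₁, c₀]ᵀ = [-4191/1358, 5613/1358, 136/679]ᵀ.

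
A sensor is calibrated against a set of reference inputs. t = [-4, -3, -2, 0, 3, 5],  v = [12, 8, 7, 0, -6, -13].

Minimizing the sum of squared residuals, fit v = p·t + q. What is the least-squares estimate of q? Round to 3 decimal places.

Compute the Gram sums: Σt·t = 63, Σt = -1, Σ1 = 6.
For Aᵀv: Σt·v = -169, Σv = 8.
So AᵀA·[p, q]ᵀ = Aᵀv: [[63, -1]; [-1, 6]]·[p, q]ᵀ = [-169, 8]ᵀ.
Eliminating q: 6·(row 1) − (-1)·(row 2) gives 377·p = 6·(-169) − (-1)·8 = -1006, so p = -1006/377.
Then q = (8 − (-1)·(-1006/377))/6 = 335/377.

q = 0.889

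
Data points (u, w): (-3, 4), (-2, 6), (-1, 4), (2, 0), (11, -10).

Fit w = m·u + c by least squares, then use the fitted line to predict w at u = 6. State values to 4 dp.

The normal equations are: 139·m + 7·c = -138;  7·m + 5·c = 4.
(Σu·u = 139, Σu = 7, Σ1 = 5, Σu·w = -138, Σw = 4.)
det = 139·5 − 7² = 646.
m = ((-138)·5 − 7·4)/646 = -359/323; c = (139·4 − 7·(-138))/646 = 761/323.
At u = 6: ŵ = (-359/323)·(6) + (761/323)·(1) = -1393/323.

ŵ = -4.3127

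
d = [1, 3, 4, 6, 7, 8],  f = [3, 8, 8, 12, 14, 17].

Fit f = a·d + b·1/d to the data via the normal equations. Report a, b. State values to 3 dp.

XᵀX·[a, b]ᵀ = Xᵀf reads: 175·a + 6·b = 365;  6·a + (34925/28224)·b = 331/24.
(Σd·d = 175, Σd·1/d = 6, Σ1/d·1/d = 34925/28224, Σd·f = 365, Σ1/d·f = 331/24.)
Eliminating b: (34925/28224)·(row 1) − 6·(row 2) gives (727973/4032)·a = (34925/28224)·365 − 6·(331/24) = 10412089/28224, so a = 10412089/5095811.
Then b = ((331/24) − 6·(10412089/5095811))/(34925/28224) = 901320/727973.

a = 2.043, b = 1.238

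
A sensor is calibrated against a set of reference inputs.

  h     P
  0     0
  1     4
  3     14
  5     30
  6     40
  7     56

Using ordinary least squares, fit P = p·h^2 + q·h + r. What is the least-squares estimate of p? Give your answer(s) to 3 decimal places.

p = 0.889

Normal-equation sums: Σh^2·h^2 = 4404, Σh^2·h = 712, Σh^2 = 120, Σh·h = 120, Σh = 22, Σ1 = 6.
And Σh^2·P = 5064, Σh·P = 828, ΣP = 144.
Inverting the 3×3 Gram matrix, [p, q, r]ᵀ = [538/605, 894/605, 482/605]ᵀ.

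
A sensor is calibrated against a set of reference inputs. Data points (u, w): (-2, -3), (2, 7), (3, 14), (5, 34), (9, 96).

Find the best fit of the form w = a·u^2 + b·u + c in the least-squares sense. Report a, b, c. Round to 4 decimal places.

a = 0.9304, b = 2.4878, c = -1.7467

From the data, Σu^2·u^2 = 7299, Σu^2·u = 881, Σu^2 = 123, Σu·u = 123, Σu = 17, Σ1 = 5.
Right-hand side: Σu^2·w = 8768, Σu·w = 1096, Σw = 148.
MᵀM·[a, b, c]ᵀ = Mᵀw becomes [[7299, 881, 123]; [881, 123, 17]; [123, 17, 5]]·[a, b, c]ᵀ = [8768, 1096, 148]ᵀ.
Inverting the 3×3 Gram matrix, [a, b, c]ᵀ = [18733/20134, 50089/20134, -17584/10067]ᵀ.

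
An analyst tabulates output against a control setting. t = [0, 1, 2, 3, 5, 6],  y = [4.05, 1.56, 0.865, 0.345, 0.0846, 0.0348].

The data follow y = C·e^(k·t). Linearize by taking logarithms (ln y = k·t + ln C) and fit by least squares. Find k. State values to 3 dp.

With ln yᵢ as the transformed response and tᵢ as the regressor:
Σt = 17.0000, Σ(t)² = 75.0000, Σln y = -5.1938, Σt·ln y = -35.5359.
Equations: 75.0000·k + 17.0000·ln C = -35.5359;  17.0000·k + 6·ln C = -5.1938.
Solving (det = 161.0000): k = -0.77591, ln C = 1.33277.

k = -0.776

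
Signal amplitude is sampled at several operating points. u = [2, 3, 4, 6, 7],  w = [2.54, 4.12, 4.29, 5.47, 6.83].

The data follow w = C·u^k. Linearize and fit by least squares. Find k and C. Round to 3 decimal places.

k = 0.705, C = 1.664

With ln wᵢ as the transformed response and ln uᵢ as the regressor:
XᵀX = [[10.6062, 6.9157]; [6.9157, 5]], rhs = [11.0039, 7.4249]ᵀ  (here Σln u = 6.9157, Σ(ln u)² = 10.6062, Σln w = 7.4249, Σln u·ln w = 11.0039).
Δ = 10.6062·5 − (6.9157)² = 5.2037; k = (11.0039·5 − 6.9157·7.4249)/5.2037 = 0.70541, ln C = (10.6062·7.4249 − 6.9157·11.0039)/5.2037 = 0.50930, so C = exp(0.50930) = 1.66412.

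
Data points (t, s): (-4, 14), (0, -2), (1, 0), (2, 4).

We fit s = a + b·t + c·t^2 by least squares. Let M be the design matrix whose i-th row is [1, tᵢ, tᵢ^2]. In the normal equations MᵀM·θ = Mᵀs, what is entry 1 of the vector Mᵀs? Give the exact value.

16

Entry 1 ↔ basis 1, so (Mᵀs)_{1} = Σᵢ sᵢ = (1)·(14) + (1)·(-2) + (1)·(0) + (1)·(4) = 16.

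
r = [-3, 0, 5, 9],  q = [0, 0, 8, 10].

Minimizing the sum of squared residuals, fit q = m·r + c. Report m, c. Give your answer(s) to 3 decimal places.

m = 0.950, c = 1.888

Entries of AᵀA: Σr·r = 115, Σr = 11, Σ1 = 4.
For Aᵀq: Σr·q = 130, Σq = 18.
AᵀA·[m, c]ᵀ = Aᵀq becomes [[115, 11]; [11, 4]]·[m, c]ᵀ = [130, 18]ᵀ.
Eliminating c: 4·(row 1) − 11·(row 2) gives 339·m = 4·130 − 11·18 = 322, so m = 322/339.
Then c = (18 − 11·(322/339))/4 = 640/339.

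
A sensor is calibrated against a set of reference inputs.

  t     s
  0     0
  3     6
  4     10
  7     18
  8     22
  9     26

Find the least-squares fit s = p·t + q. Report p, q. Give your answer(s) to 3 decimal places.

Normal-equation sums: Σt·t = 219, Σt = 31, Σ1 = 6.
Moment sums: Σt·s = 594, Σs = 82.
So XᵀX·[p, q]ᵀ = Xᵀs: [[219, 31]; [31, 6]]·[p, q]ᵀ = [594, 82]ᵀ.
det = 219·6 − 31² = 353.
p = (594·6 − 31·82)/353 = 1022/353; q = (219·82 − 31·594)/353 = -456/353.

p = 2.895, q = -1.292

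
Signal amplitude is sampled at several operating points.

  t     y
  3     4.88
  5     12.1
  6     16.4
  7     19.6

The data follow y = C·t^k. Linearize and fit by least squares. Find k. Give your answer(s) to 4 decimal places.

With ln yᵢ as the transformed response and ln tᵢ as the regressor:
Sums: Σln t = 6.4457, Σ(ln t)² = 10.7942, Σln y = 9.8512, Σln t·ln y = 16.5563.
Normal system: [[10.7942, 6.4457]; [6.4457, 4]]·[k, ln C]ᵀ = [16.5563, 9.8512]ᵀ.
Solving (det = 1.6295): k = 1.67369, ln C = -0.23425.

k = 1.6737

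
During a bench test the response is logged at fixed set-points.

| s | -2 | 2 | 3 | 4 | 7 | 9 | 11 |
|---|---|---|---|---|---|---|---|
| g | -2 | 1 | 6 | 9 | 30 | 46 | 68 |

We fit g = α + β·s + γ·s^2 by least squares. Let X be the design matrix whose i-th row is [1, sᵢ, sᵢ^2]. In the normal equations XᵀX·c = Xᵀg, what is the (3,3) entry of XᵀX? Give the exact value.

Row 3 ↔ basis s^2, column 3 ↔ basis s^2, so (XᵀX)_{3,3} = Σᵢ (s^2)·(s^2) = (4)·(4) + (4)·(4) + (9)·(9) + (16)·(16) + (49)·(49) + (81)·(81) + (121)·(121) = 23972.

23972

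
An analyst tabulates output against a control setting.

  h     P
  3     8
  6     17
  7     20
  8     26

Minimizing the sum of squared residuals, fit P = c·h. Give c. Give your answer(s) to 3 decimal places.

Setting ∂/∂c … = 0 gives: 158·c = 474.
c = 474/158 = 3.

c = 3.000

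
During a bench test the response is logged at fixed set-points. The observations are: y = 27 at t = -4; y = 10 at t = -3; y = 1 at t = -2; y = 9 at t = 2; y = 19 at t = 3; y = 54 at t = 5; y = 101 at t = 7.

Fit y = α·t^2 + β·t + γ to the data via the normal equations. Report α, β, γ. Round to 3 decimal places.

Setting ∂/∂α … = 0 gives: 3476·α + 404·β + 116·γ = 7032;  404·α + 116·β + 8·γ = 912;  116·α + 8·β + 7·γ = 221.
Inverting the 3×3 Gram matrix, [α, β, γ]ᵀ = [26409/13468, 16031/13468, -7688/3367]ᵀ.

α = 1.961, β = 1.190, γ = -2.283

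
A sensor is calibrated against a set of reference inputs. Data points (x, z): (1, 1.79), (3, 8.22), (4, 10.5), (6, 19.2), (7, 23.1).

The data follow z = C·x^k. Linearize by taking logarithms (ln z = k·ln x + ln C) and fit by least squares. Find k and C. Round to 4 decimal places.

k = 1.3103, C = 1.8153

Linearized form: ln z = k·ln x + ln C. From the 5 transformed points,
Σln x = 6.2226, Σ(ln x)² = 10.1257, Σln z = 11.1349, Σln x·ln z = 16.9783.
Equations: 10.1257·k + 6.2226·ln C = 16.9783;  6.2226·k + 5·ln C = 11.1349.
Δ = 10.1257·5 − (6.2226)² = 11.9082; k = (16.9783·5 − 6.2226·11.1349)/11.9082 = 1.31034, ln C = (10.1257·11.1349 − 6.2226·16.9783)/11.9082 = 0.59624, so C = exp(0.59624) = 1.81528.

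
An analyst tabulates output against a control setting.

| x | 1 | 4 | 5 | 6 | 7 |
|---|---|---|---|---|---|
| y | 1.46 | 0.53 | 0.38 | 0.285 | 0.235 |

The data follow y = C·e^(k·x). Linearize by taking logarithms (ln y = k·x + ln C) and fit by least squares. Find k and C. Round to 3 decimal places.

Let Y = ln y. Fitting Y = k·x + ln C by least squares:
Σx = 23.0000, Σ(x)² = 127.0000, Σln y = -3.9275, Σx·ln y = -24.6678.
Normal system: [[127.0000, 23.0000]; [23.0000, 5]]·[k, ln C]ᵀ = [-24.6678, -3.9275]ᵀ.
Solving (det = 106.0000): k = -0.31139, ln C = 0.64690, so C = exp(0.64690) = 1.90961.

k = -0.311, C = 1.910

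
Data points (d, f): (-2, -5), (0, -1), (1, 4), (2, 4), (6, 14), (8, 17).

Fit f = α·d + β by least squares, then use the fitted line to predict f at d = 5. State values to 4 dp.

Sums needed: Σd·d = 109, Σd = 15, Σ1 = 6.
And Σd·f = 242, Σf = 33.
det = 109·6 − 15² = 429.
α = (242·6 − 15·33)/429 = 29/13; β = (109·33 − 15·242)/429 = -1/13.
At d = 5: f̂ = (29/13)·(5) + (-1/13)·(1) = 144/13.

f̂ = 11.0769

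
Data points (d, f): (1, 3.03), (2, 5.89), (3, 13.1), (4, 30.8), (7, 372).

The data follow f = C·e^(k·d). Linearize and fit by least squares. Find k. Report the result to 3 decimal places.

Let Y = ln f. Fitting Y = k·d + ln C by least squares:
Σd = 17.0000, Σ(d)² = 79.0000, Σln f = 14.8008, Σd·ln f = 67.5152.
Equations: 79.0000·k + 17.0000·ln C = 67.5152;  17.0000·k + 5·ln C = 14.8008.
Solving (det = 106.0000): k = 0.81096, ln C = 0.20290.

k = 0.811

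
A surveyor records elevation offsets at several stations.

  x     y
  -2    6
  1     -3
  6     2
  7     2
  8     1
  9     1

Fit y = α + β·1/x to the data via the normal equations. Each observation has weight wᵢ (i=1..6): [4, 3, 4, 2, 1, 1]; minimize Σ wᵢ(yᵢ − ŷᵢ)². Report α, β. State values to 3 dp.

α = 2.806, β = -5.981

Setting ∂/∂α … = 0 gives: 15·α + (1103/504)·β = 29;  (1103/504)·α + (1061761/254016)·β = -9505/504.
(Σwᵢ·1 = 15, Σwᵢ·1/x = 1103/504, Σwᵢ·1/x·1/x = 1061761/254016, Σwᵢ·y = 29, Σwᵢ·1/x·y = -9505/504.)
det = 15·(1061761/254016) − (1103/504)² = 7354903/127008.
α = (29·(1061761/254016) − (1103/504)·(-9505/504))/(7354903/127008) = 20637542/7354903; β = (15·(-9505/504) − (1103/504)·29)/(7354903/127008) = -43989624/7354903.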